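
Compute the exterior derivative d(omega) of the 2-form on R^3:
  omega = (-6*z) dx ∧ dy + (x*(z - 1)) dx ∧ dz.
d(omega) = (-6) dx ∧ dy ∧ dz

For a 2-form omega = sum_{i<j} g_{ij} dx_i ∧ dx_j, the exterior derivative is
  d(omega) = sum_{i<j} d(g_{ij}) ∧ dx_i ∧ dx_j = sum_{i<j, k} (∂g_{ij}/∂x_k) dx_k ∧ dx_i ∧ dx_j.
Expand each term, using dx_k ∧ dx_i ∧ dx_j = sgn(permutation) dx_{(a)} ∧ dx_{(b)} ∧ dx_{(c)} with (a < b < c) sorted:
  d(-6*z) includes (∂/∂z)(-6*z) dz = (-6) dz, which multiplied by dx ∧ dy gives (-6) dx ∧ dy ∧ dz
Collecting like 3-forms: d(omega) = (-6) dx ∧ dy ∧ dz.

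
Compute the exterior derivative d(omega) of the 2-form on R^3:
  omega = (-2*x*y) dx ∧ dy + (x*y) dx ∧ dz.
d(omega) = (-x) dx ∧ dy ∧ dz

For a 2-form omega = sum_{i<j} g_{ij} dx_i ∧ dx_j, the exterior derivative is
  d(omega) = sum_{i<j} d(g_{ij}) ∧ dx_i ∧ dx_j = sum_{i<j, k} (∂g_{ij}/∂x_k) dx_k ∧ dx_i ∧ dx_j.
Expand each term, using dx_k ∧ dx_i ∧ dx_j = sgn(permutation) dx_{(a)} ∧ dx_{(b)} ∧ dx_{(c)} with (a < b < c) sorted:
  d(x*y) includes (∂/∂y)(x*y) dy = (x) dy, which multiplied by dx ∧ dz gives (-x) dx ∧ dy ∧ dz
Collecting like 3-forms: d(omega) = (-x) dx ∧ dy ∧ dz.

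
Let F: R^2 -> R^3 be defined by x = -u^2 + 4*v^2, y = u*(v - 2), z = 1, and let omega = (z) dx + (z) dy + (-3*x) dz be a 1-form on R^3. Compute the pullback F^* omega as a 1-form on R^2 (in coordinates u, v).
F^* omega = (-2*u + v - 2) du + (u + 8*v) dv

Using F^*(f dg) = (f ∘ F) d(g ∘ F), substitute each coordinate x_i by F_i(u, v) in f_i, and replace dx_i by d F_i = (∂F_i/∂u) du + (∂F_i/∂v) dv.
  For the x component: f_1(F) = 1; d F_1 = (-2*u) du + (8*v) dv
  For the y component: f_2(F) = 1; d F_2 = (v - 2) du + (u) dv
  For the z component: f_3(F) = 3*u^2 - 12*v^2; d F_3 = (0) du + (0) dv
Combining and collecting du, dv coefficients:
  coeff of du: -2*u + v - 2
  coeff of dv: u + 8*v
F^* omega = (-2*u + v - 2) du + (u + 8*v) dv.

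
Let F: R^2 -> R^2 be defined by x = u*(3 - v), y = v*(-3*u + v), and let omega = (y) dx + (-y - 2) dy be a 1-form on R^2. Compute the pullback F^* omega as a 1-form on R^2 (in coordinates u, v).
F^* omega = (v*(-6*u*v - 9*u + 2*v^2 + 3*v + 6)) du + (-6*u^2*v + 8*u*v^2 + 6*u - 2*v^3 - 4*v) dv

Using F^*(f dg) = (f ∘ F) d(g ∘ F), substitute each coordinate x_i by F_i(u, v) in f_i, and replace dx_i by d F_i = (∂F_i/∂u) du + (∂F_i/∂v) dv.
  For the x component: f_1(F) = v*(-3*u + v); d F_1 = (3 - v) du + (-u) dv
  For the y component: f_2(F) = 3*u*v - v^2 - 2; d F_2 = (-3*v) du + (-3*u + 2*v) dv
Combining and collecting du, dv coefficients:
  coeff of du: v*(-6*u*v - 9*u + 2*v^2 + 3*v + 6)
  coeff of dv: -6*u^2*v + 8*u*v^2 + 6*u - 2*v^3 - 4*v
F^* omega = (v*(-6*u*v - 9*u + 2*v^2 + 3*v + 6)) du + (-6*u^2*v + 8*u*v^2 + 6*u - 2*v^3 - 4*v) dv.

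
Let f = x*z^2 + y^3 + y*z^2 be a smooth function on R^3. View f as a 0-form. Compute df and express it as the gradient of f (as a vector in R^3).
df = (z^2) dx + (3*y^2 + z^2) dy + (2*z*(x + y)) dz; grad f = (z^2, 3*y^2 + z^2, 2*z*(x + y))

For a 0-form f, d f = (∂f/∂x) dx + (∂f/∂y) dy + (∂f/∂z) dz. The components of the vector representation are exactly the entries of grad f in Cartesian coordinates:
  ∂f/∂x = z^2
  ∂f/∂y = 3*y^2 + z^2
  ∂f/∂z = 2*z*(x + y).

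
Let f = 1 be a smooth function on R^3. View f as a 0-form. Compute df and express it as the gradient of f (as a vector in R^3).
df = (0) dx + (0) dy + (0) dz; grad f = (0, 0, 0)

For a 0-form f, d f = (∂f/∂x) dx + (∂f/∂y) dy + (∂f/∂z) dz. The components of the vector representation are exactly the entries of grad f in Cartesian coordinates:
  ∂f/∂x = 0
  ∂f/∂y = 0
  ∂f/∂z = 0.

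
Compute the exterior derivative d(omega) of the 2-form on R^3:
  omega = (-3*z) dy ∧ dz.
d(omega) = 0

For a 2-form omega = sum_{i<j} g_{ij} dx_i ∧ dx_j, the exterior derivative is
  d(omega) = sum_{i<j} d(g_{ij}) ∧ dx_i ∧ dx_j = sum_{i<j, k} (∂g_{ij}/∂x_k) dx_k ∧ dx_i ∧ dx_j.
Expand each term, using dx_k ∧ dx_i ∧ dx_j = sgn(permutation) dx_{(a)} ∧ dx_{(b)} ∧ dx_{(c)} with (a < b < c) sorted:

Collecting like 3-forms: d(omega) = 0.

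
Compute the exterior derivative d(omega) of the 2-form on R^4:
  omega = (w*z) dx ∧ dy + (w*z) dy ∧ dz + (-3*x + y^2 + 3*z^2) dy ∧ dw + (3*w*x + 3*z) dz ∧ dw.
d(omega) = (w) dx ∧ dy ∧ dz + (z - 3) dx ∧ dy ∧ dw + (-5*z) dy ∧ dz ∧ dw + (3*w) dx ∧ dz ∧ dw

For a 2-form omega = sum_{i<j} g_{ij} dx_i ∧ dx_j, the exterior derivative is
  d(omega) = sum_{i<j} d(g_{ij}) ∧ dx_i ∧ dx_j = sum_{i<j, k} (∂g_{ij}/∂x_k) dx_k ∧ dx_i ∧ dx_j.
Expand each term, using dx_k ∧ dx_i ∧ dx_j = sgn(permutation) dx_{(a)} ∧ dx_{(b)} ∧ dx_{(c)} with (a < b < c) sorted:
  d(w*z) includes (∂/∂z)(w*z) dz = (w) dz, which multiplied by dx ∧ dy gives (w) dx ∧ dy ∧ dz
  d(w*z) includes (∂/∂w)(w*z) dw = (z) dw, which multiplied by dx ∧ dy gives (z) dx ∧ dy ∧ dw
  d(w*z) includes (∂/∂w)(w*z) dw = (z) dw, which multiplied by dy ∧ dz gives (z) dy ∧ dz ∧ dw
  d(-3*x + y^2 + 3*z^2) includes (∂/∂x)(-3*x + y^2 + 3*z^2) dx = (-3) dx, which multiplied by dy ∧ dw gives (-3) dx ∧ dy ∧ dw
  d(-3*x + y^2 + 3*z^2) includes (∂/∂z)(-3*x + y^2 + 3*z^2) dz = (6*z) dz, which multiplied by dy ∧ dw gives (-6*z) dy ∧ dz ∧ dw
  d(3*w*x + 3*z) includes (∂/∂x)(3*w*x + 3*z) dx = (3*w) dx, which multiplied by dz ∧ dw gives (3*w) dx ∧ dz ∧ dw
Collecting like 3-forms: d(omega) = (w) dx ∧ dy ∧ dz + (z - 3) dx ∧ dy ∧ dw + (-5*z) dy ∧ dz ∧ dw + (3*w) dx ∧ dz ∧ dw.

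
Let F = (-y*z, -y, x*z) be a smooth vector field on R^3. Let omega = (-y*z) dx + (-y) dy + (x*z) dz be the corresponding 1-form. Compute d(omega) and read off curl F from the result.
d(omega) = (0) dy ∧ dz + (-y - z) dz ∧ dx + (z) dx ∧ dy; curl F = (0, -y - z, z)

d omega = sum_{i<j} (∂f_j/∂x_i - ∂f_i/∂x_j) dx_i ∧ dx_j. Under the identification (dy ∧ dz, dz ∧ dx, dx ∧ dy) ↔ (e_x, e_y, e_z), the coefficients are exactly the components of curl F. Compute:
  ∂R/∂y - ∂Q/∂z = (0) - (0) = 0
  ∂P/∂z - ∂R/∂x = (-y) - (z) = -y - z
  ∂Q/∂x - ∂P/∂y = (0) - (-z) = z.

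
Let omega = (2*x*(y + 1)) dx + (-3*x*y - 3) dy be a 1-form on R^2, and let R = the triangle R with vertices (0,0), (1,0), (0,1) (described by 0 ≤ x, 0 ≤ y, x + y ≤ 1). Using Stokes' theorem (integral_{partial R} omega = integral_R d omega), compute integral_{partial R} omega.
integral_(partial R) omega = -5/6

Stokes: integral_partial_R omega = integral_R d omega with d omega = (∂Q/∂x - ∂P/∂y) dx ∧ dy.
  ∂Q/∂x = -3*y
  ∂P/∂y = 2*x
  integrand = ∂Q/∂x - ∂P/∂y = -2*x - 3*y.
Integrating over R: integral_0^1 integral_0^{1-x} (-2*x - 3*y) dy dx = -5/6.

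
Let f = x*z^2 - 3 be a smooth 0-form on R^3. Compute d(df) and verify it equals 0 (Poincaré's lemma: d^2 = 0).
d(df) = 0

Step 1: df = sum_i (∂f/∂x_i) dx_i = (z^2) dx + (0) dy + (2*x*z) dz.
Step 2: Apply d again. Using the 1-form formula, the coefficient of dx ∧ dy in d(df) is ∂^2 f/∂x ∂y - ∂^2 f/∂y ∂x = (0) - (0) = 0 (equality of mixed partials for smooth f).
Similarly for dx ∧ dz and dy ∧ dz — all coefficients vanish. So d(df) = 0.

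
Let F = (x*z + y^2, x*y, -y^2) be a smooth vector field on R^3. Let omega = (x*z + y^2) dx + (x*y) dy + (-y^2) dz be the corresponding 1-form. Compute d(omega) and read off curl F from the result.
d(omega) = (-2*y) dy ∧ dz + (x) dz ∧ dx + (-y) dx ∧ dy; curl F = (-2*y, x, -y)

d omega = sum_{i<j} (∂f_j/∂x_i - ∂f_i/∂x_j) dx_i ∧ dx_j. Under the identification (dy ∧ dz, dz ∧ dx, dx ∧ dy) ↔ (e_x, e_y, e_z), the coefficients are exactly the components of curl F. Compute:
  ∂R/∂y - ∂Q/∂z = (-2*y) - (0) = -2*y
  ∂P/∂z - ∂R/∂x = (x) - (0) = x
  ∂Q/∂x - ∂P/∂y = (y) - (2*y) = -y.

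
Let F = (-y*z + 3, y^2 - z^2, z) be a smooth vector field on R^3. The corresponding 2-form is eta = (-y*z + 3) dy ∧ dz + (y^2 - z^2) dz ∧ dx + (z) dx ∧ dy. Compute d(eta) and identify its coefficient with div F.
d(eta) = (2*y + 1) dx ∧ dy ∧ dz; div F = 2*y + 1

For a 2-form in R^3 of the form above, applying d gives a 3-form with coefficient ∂P/∂x + ∂Q/∂y + ∂R/∂z:
  ∂P/∂x = 0
  ∂Q/∂y = 2*y
  ∂R/∂z = 1
Sum = 2*y + 1, which is exactly div F.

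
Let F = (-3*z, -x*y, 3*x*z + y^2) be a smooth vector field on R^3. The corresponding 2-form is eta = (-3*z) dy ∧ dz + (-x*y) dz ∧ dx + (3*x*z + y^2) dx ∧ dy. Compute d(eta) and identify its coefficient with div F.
d(eta) = (2*x) dx ∧ dy ∧ dz; div F = 2*x

For a 2-form in R^3 of the form above, applying d gives a 3-form with coefficient ∂P/∂x + ∂Q/∂y + ∂R/∂z:
  ∂P/∂x = 0
  ∂Q/∂y = -x
  ∂R/∂z = 3*x
Sum = 2*x, which is exactly div F.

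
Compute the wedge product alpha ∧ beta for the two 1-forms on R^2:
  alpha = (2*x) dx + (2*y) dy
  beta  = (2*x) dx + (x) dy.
alpha ∧ beta = (2*x*(x - 2*y)) dx ∧ dy

Distribute the wedge, using dx_i ∧ dx_j = -dx_j ∧ dx_i and dx_i ∧ dx_i = 0. For each pair (i, j) with i < j, the coefficient of dx_i ∧ dx_j in alpha ∧ beta is (alpha_i * beta_j - alpha_j * beta_i). Collecting: alpha ∧ beta = (2*x*(x - 2*y)) dx ∧ dy.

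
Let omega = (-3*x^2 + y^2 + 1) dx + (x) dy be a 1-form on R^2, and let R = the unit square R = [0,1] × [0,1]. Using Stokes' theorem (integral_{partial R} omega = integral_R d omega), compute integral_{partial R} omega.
integral_(partial R) omega = 0

Stokes: integral_partial_R omega = integral_R d omega with d omega = (∂Q/∂x - ∂P/∂y) dx ∧ dy.
  ∂Q/∂x = 1
  ∂P/∂y = 2*y
  integrand = ∂Q/∂x - ∂P/∂y = 1 - 2*y.
Integrating over R: integral_0^1 integral_0^1 (1 - 2*y) dx dy = 0.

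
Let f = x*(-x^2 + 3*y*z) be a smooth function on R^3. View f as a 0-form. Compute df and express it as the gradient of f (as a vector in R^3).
df = (-3*x^2 + 3*y*z) dx + (3*x*z) dy + (3*x*y) dz; grad f = (-3*x^2 + 3*y*z, 3*x*z, 3*x*y)

For a 0-form f, d f = (∂f/∂x) dx + (∂f/∂y) dy + (∂f/∂z) dz. The components of the vector representation are exactly the entries of grad f in Cartesian coordinates:
  ∂f/∂x = -3*x^2 + 3*y*z
  ∂f/∂y = 3*x*z
  ∂f/∂z = 3*x*y.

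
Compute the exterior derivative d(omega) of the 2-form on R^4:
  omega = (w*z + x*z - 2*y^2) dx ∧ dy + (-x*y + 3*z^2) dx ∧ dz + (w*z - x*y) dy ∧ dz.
d(omega) = (w + 2*x - y) dx ∧ dy ∧ dz + (z) dx ∧ dy ∧ dw + (z) dy ∧ dz ∧ dw

For a 2-form omega = sum_{i<j} g_{ij} dx_i ∧ dx_j, the exterior derivative is
  d(omega) = sum_{i<j} d(g_{ij}) ∧ dx_i ∧ dx_j = sum_{i<j, k} (∂g_{ij}/∂x_k) dx_k ∧ dx_i ∧ dx_j.
Expand each term, using dx_k ∧ dx_i ∧ dx_j = sgn(permutation) dx_{(a)} ∧ dx_{(b)} ∧ dx_{(c)} with (a < b < c) sorted:
  d(w*z + x*z - 2*y^2) includes (∂/∂z)(w*z + x*z - 2*y^2) dz = (w + x) dz, which multiplied by dx ∧ dy gives (w + x) dx ∧ dy ∧ dz
  d(w*z + x*z - 2*y^2) includes (∂/∂w)(w*z + x*z - 2*y^2) dw = (z) dw, which multiplied by dx ∧ dy gives (z) dx ∧ dy ∧ dw
  d(-x*y + 3*z^2) includes (∂/∂y)(-x*y + 3*z^2) dy = (-x) dy, which multiplied by dx ∧ dz gives (x) dx ∧ dy ∧ dz
  d(w*z - x*y) includes (∂/∂x)(w*z - x*y) dx = (-y) dx, which multiplied by dy ∧ dz gives (-y) dx ∧ dy ∧ dz
  d(w*z - x*y) includes (∂/∂w)(w*z - x*y) dw = (z) dw, which multiplied by dy ∧ dz gives (z) dy ∧ dz ∧ dw
Collecting like 3-forms: d(omega) = (w + 2*x - y) dx ∧ dy ∧ dz + (z) dx ∧ dy ∧ dw + (z) dy ∧ dz ∧ dw.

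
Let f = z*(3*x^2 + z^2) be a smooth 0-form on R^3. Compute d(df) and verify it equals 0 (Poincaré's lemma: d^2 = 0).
d(df) = 0

Step 1: df = sum_i (∂f/∂x_i) dx_i = (6*x*z) dx + (0) dy + (3*x^2 + 3*z^2) dz.
Step 2: Apply d again. Using the 1-form formula, the coefficient of dx ∧ dy in d(df) is ∂^2 f/∂x ∂y - ∂^2 f/∂y ∂x = (0) - (0) = 0 (equality of mixed partials for smooth f).
Similarly for dx ∧ dz and dy ∧ dz — all coefficients vanish. So d(df) = 0.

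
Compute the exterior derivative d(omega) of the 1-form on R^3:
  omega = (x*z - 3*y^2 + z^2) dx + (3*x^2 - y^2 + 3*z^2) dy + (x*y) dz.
d(omega) = (6*x + 6*y) dx ∧ dy + (-x + y - 2*z) dx ∧ dz + (x - 6*z) dy ∧ dz

For a 1-form omega = sum_i f_i dx_i, the exterior derivative is
  d(omega) = sum_{i < j} (∂f_j/∂x_i - ∂f_i/∂x_j) dx_i ∧ dx_j.
  coefficient of dx ∧ dy: ∂f_2/∂x - ∂f_1/∂y = ∂(3*x^2 - y^2 + 3*z^2)/∂x - ∂(x*z - 3*y^2 + z^2)/∂y = 6*x + 6*y
  coefficient of dx ∧ dz: ∂f_3/∂x - ∂f_1/∂z = ∂(x*y)/∂x - ∂(x*z - 3*y^2 + z^2)/∂z = -x + y - 2*z
  coefficient of dy ∧ dz: ∂f_3/∂y - ∂f_2/∂z = ∂(x*y)/∂y - ∂(3*x^2 - y^2 + 3*z^2)/∂z = x - 6*z
Assembling: d(omega) = (6*x + 6*y) dx ∧ dy + (-x + y - 2*z) dx ∧ dz + (x - 6*z) dy ∧ dz.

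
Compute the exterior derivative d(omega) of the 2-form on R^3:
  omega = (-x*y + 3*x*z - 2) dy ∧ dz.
d(omega) = (-y + 3*z) dx ∧ dy ∧ dz

For a 2-form omega = sum_{i<j} g_{ij} dx_i ∧ dx_j, the exterior derivative is
  d(omega) = sum_{i<j} d(g_{ij}) ∧ dx_i ∧ dx_j = sum_{i<j, k} (∂g_{ij}/∂x_k) dx_k ∧ dx_i ∧ dx_j.
Expand each term, using dx_k ∧ dx_i ∧ dx_j = sgn(permutation) dx_{(a)} ∧ dx_{(b)} ∧ dx_{(c)} with (a < b < c) sorted:
  d(-x*y + 3*x*z - 2) includes (∂/∂x)(-x*y + 3*x*z - 2) dx = (-y + 3*z) dx, which multiplied by dy ∧ dz gives (-y + 3*z) dx ∧ dy ∧ dz
Collecting like 3-forms: d(omega) = (-y + 3*z) dx ∧ dy ∧ dz.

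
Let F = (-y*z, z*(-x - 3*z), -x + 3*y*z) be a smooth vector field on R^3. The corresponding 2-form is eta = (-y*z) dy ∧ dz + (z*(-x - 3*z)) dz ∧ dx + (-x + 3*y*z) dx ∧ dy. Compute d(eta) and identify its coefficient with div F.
d(eta) = (3*y) dx ∧ dy ∧ dz; div F = 3*y

For a 2-form in R^3 of the form above, applying d gives a 3-form with coefficient ∂P/∂x + ∂Q/∂y + ∂R/∂z:
  ∂P/∂x = 0
  ∂Q/∂y = 0
  ∂R/∂z = 3*y
Sum = 3*y, which is exactly div F.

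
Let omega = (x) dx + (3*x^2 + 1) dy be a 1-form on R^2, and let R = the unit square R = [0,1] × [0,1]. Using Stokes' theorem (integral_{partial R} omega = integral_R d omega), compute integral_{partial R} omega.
integral_(partial R) omega = 3

Stokes: integral_partial_R omega = integral_R d omega with d omega = (∂Q/∂x - ∂P/∂y) dx ∧ dy.
  ∂Q/∂x = 6*x
  ∂P/∂y = 0
  integrand = ∂Q/∂x - ∂P/∂y = 6*x.
Integrating over R: integral_0^1 integral_0^1 (6*x) dx dy = 3.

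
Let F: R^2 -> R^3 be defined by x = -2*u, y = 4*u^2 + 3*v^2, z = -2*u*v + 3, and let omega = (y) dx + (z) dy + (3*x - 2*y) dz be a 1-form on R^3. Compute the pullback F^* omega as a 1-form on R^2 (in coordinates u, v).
F^* omega = (-8*u^2 + 12*u*v + 24*u + 12*v^3 - 6*v^2) du + (16*u^3 + 12*u^2 + 18*v) dv

Using F^*(f dg) = (f ∘ F) d(g ∘ F), substitute each coordinate x_i by F_i(u, v) in f_i, and replace dx_i by d F_i = (∂F_i/∂u) du + (∂F_i/∂v) dv.
  For the x component: f_1(F) = 4*u^2 + 3*v^2; d F_1 = (-2) du + (0) dv
  For the y component: f_2(F) = -2*u*v + 3; d F_2 = (8*u) du + (6*v) dv
  For the z component: f_3(F) = -8*u^2 - 6*u - 6*v^2; d F_3 = (-2*v) du + (-2*u) dv
Combining and collecting du, dv coefficients:
  coeff of du: -8*u^2 + 12*u*v + 24*u + 12*v^3 - 6*v^2
  coeff of dv: 16*u^3 + 12*u^2 + 18*v
F^* omega = (-8*u^2 + 12*u*v + 24*u + 12*v^3 - 6*v^2) du + (16*u^3 + 12*u^2 + 18*v) dv.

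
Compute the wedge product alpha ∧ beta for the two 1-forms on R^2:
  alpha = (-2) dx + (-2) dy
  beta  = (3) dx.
alpha ∧ beta = (6) dx ∧ dy

Distribute the wedge, using dx_i ∧ dx_j = -dx_j ∧ dx_i and dx_i ∧ dx_i = 0. For each pair (i, j) with i < j, the coefficient of dx_i ∧ dx_j in alpha ∧ beta is (alpha_i * beta_j - alpha_j * beta_i). Collecting: alpha ∧ beta = (6) dx ∧ dy.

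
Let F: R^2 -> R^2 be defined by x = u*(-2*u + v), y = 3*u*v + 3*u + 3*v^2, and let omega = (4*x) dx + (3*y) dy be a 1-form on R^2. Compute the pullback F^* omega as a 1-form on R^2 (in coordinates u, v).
F^* omega = (32*u^3 - 24*u^2*v + 31*u*v^2 + 54*u*v + 27*u + 27*v^3 + 27*v^2) du + (-8*u^3 + 31*u^2*v + 27*u^2 + 81*u*v^2 + 54*u*v + 54*v^3) dv

Using F^*(f dg) = (f ∘ F) d(g ∘ F), substitute each coordinate x_i by F_i(u, v) in f_i, and replace dx_i by d F_i = (∂F_i/∂u) du + (∂F_i/∂v) dv.
  For the x component: f_1(F) = 4*u*(-2*u + v); d F_1 = (-4*u + v) du + (u) dv
  For the y component: f_2(F) = 9*u*v + 9*u + 9*v^2; d F_2 = (3*v + 3) du + (3*u + 6*v) dv
Combining and collecting du, dv coefficients:
  coeff of du: 32*u^3 - 24*u^2*v + 31*u*v^2 + 54*u*v + 27*u + 27*v^3 + 27*v^2
  coeff of dv: -8*u^3 + 31*u^2*v + 27*u^2 + 81*u*v^2 + 54*u*v + 54*v^3
F^* omega = (32*u^3 - 24*u^2*v + 31*u*v^2 + 54*u*v + 27*u + 27*v^3 + 27*v^2) du + (-8*u^3 + 31*u^2*v + 27*u^2 + 81*u*v^2 + 54*u*v + 54*v^3) dv.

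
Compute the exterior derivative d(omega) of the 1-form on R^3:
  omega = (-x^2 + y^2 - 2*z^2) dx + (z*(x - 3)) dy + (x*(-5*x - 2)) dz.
d(omega) = (-2*y + z) dx ∧ dy + (-10*x + 4*z - 2) dx ∧ dz + (3 - x) dy ∧ dz

For a 1-form omega = sum_i f_i dx_i, the exterior derivative is
  d(omega) = sum_{i < j} (∂f_j/∂x_i - ∂f_i/∂x_j) dx_i ∧ dx_j.
  coefficient of dx ∧ dy: ∂f_2/∂x - ∂f_1/∂y = ∂(z*(x - 3))/∂x - ∂(-x^2 + y^2 - 2*z^2)/∂y = -2*y + z
  coefficient of dx ∧ dz: ∂f_3/∂x - ∂f_1/∂z = ∂(x*(-5*x - 2))/∂x - ∂(-x^2 + y^2 - 2*z^2)/∂z = -10*x + 4*z - 2
  coefficient of dy ∧ dz: ∂f_3/∂y - ∂f_2/∂z = ∂(x*(-5*x - 2))/∂y - ∂(z*(x - 3))/∂z = 3 - x
Assembling: d(omega) = (-2*y + z) dx ∧ dy + (-10*x + 4*z - 2) dx ∧ dz + (3 - x) dy ∧ dz.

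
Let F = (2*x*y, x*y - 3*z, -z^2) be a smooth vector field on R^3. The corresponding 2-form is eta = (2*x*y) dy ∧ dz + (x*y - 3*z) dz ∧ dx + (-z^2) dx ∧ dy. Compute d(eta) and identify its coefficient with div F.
d(eta) = (x + 2*y - 2*z) dx ∧ dy ∧ dz; div F = x + 2*y - 2*z

For a 2-form in R^3 of the form above, applying d gives a 3-form with coefficient ∂P/∂x + ∂Q/∂y + ∂R/∂z:
  ∂P/∂x = 2*y
  ∂Q/∂y = x
  ∂R/∂z = -2*z
Sum = x + 2*y - 2*z, which is exactly div F.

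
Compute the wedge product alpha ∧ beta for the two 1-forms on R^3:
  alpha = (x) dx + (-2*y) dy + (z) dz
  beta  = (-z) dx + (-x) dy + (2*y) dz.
alpha ∧ beta = (-x^2 - 2*y*z) dx ∧ dy + (2*x*y + z^2) dx ∧ dz + (x*z - 4*y^2) dy ∧ dz

Distribute the wedge, using dx_i ∧ dx_j = -dx_j ∧ dx_i and dx_i ∧ dx_i = 0. For each pair (i, j) with i < j, the coefficient of dx_i ∧ dx_j in alpha ∧ beta is (alpha_i * beta_j - alpha_j * beta_i). Collecting: alpha ∧ beta = (-x^2 - 2*y*z) dx ∧ dy + (2*x*y + z^2) dx ∧ dz + (x*z - 4*y^2) dy ∧ dz.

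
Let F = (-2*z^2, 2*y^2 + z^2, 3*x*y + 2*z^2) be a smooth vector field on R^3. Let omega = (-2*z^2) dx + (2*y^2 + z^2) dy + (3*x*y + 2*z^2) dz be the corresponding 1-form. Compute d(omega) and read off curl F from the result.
d(omega) = (3*x - 2*z) dy ∧ dz + (-3*y - 4*z) dz ∧ dx + (0) dx ∧ dy; curl F = (3*x - 2*z, -3*y - 4*z, 0)

d omega = sum_{i<j} (∂f_j/∂x_i - ∂f_i/∂x_j) dx_i ∧ dx_j. Under the identification (dy ∧ dz, dz ∧ dx, dx ∧ dy) ↔ (e_x, e_y, e_z), the coefficients are exactly the components of curl F. Compute:
  ∂R/∂y - ∂Q/∂z = (3*x) - (2*z) = 3*x - 2*z
  ∂P/∂z - ∂R/∂x = (-4*z) - (3*y) = -3*y - 4*z
  ∂Q/∂x - ∂P/∂y = (0) - (0) = 0.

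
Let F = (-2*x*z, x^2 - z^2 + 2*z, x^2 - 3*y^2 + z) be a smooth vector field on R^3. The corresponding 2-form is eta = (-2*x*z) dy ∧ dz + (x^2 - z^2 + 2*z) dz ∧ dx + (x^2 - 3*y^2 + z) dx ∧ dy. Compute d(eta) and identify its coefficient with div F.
d(eta) = (1 - 2*z) dx ∧ dy ∧ dz; div F = 1 - 2*z

For a 2-form in R^3 of the form above, applying d gives a 3-form with coefficient ∂P/∂x + ∂Q/∂y + ∂R/∂z:
  ∂P/∂x = -2*z
  ∂Q/∂y = 0
  ∂R/∂z = 1
Sum = 1 - 2*z, which is exactly div F.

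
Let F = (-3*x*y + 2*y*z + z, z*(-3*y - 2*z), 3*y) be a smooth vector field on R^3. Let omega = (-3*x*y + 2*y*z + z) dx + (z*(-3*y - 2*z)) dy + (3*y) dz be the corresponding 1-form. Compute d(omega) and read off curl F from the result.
d(omega) = (3*y + 4*z + 3) dy ∧ dz + (2*y + 1) dz ∧ dx + (3*x - 2*z) dx ∧ dy; curl F = (3*y + 4*z + 3, 2*y + 1, 3*x - 2*z)

d omega = sum_{i<j} (∂f_j/∂x_i - ∂f_i/∂x_j) dx_i ∧ dx_j. Under the identification (dy ∧ dz, dz ∧ dx, dx ∧ dy) ↔ (e_x, e_y, e_z), the coefficients are exactly the components of curl F. Compute:
  ∂R/∂y - ∂Q/∂z = (3) - (-3*y - 4*z) = 3*y + 4*z + 3
  ∂P/∂z - ∂R/∂x = (2*y + 1) - (0) = 2*y + 1
  ∂Q/∂x - ∂P/∂y = (0) - (-3*x + 2*z) = 3*x - 2*z.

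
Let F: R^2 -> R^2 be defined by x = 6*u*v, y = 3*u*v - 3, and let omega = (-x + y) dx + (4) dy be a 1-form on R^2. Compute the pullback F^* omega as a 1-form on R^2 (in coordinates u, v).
F^* omega = (6*v*(-3*u*v - 1)) du + (6*u*(-3*u*v - 1)) dv

Using F^*(f dg) = (f ∘ F) d(g ∘ F), substitute each coordinate x_i by F_i(u, v) in f_i, and replace dx_i by d F_i = (∂F_i/∂u) du + (∂F_i/∂v) dv.
  For the x component: f_1(F) = -3*u*v - 3; d F_1 = (6*v) du + (6*u) dv
  For the y component: f_2(F) = 4; d F_2 = (3*v) du + (3*u) dv
Combining and collecting du, dv coefficients:
  coeff of du: 6*v*(-3*u*v - 1)
  coeff of dv: 6*u*(-3*u*v - 1)
F^* omega = (6*v*(-3*u*v - 1)) du + (6*u*(-3*u*v - 1)) dv.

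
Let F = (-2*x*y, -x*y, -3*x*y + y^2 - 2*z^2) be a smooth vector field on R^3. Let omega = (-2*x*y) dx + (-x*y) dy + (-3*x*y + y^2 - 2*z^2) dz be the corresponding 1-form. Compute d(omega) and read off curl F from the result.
d(omega) = (-3*x + 2*y) dy ∧ dz + (3*y) dz ∧ dx + (2*x - y) dx ∧ dy; curl F = (-3*x + 2*y, 3*y, 2*x - y)

d omega = sum_{i<j} (∂f_j/∂x_i - ∂f_i/∂x_j) dx_i ∧ dx_j. Under the identification (dy ∧ dz, dz ∧ dx, dx ∧ dy) ↔ (e_x, e_y, e_z), the coefficients are exactly the components of curl F. Compute:
  ∂R/∂y - ∂Q/∂z = (-3*x + 2*y) - (0) = -3*x + 2*y
  ∂P/∂z - ∂R/∂x = (0) - (-3*y) = 3*y
  ∂Q/∂x - ∂P/∂y = (-y) - (-2*x) = 2*x - y.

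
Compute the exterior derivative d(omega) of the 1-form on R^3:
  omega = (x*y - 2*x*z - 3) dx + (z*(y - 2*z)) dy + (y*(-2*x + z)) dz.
d(omega) = (-x) dx ∧ dy + (2*x - 2*y) dx ∧ dz + (-2*x - y + 5*z) dy ∧ dz

For a 1-form omega = sum_i f_i dx_i, the exterior derivative is
  d(omega) = sum_{i < j} (∂f_j/∂x_i - ∂f_i/∂x_j) dx_i ∧ dx_j.
  coefficient of dx ∧ dy: ∂f_2/∂x - ∂f_1/∂y = ∂(z*(y - 2*z))/∂x - ∂(x*y - 2*x*z - 3)/∂y = -x
  coefficient of dx ∧ dz: ∂f_3/∂x - ∂f_1/∂z = ∂(y*(-2*x + z))/∂x - ∂(x*y - 2*x*z - 3)/∂z = 2*x - 2*y
  coefficient of dy ∧ dz: ∂f_3/∂y - ∂f_2/∂z = ∂(y*(-2*x + z))/∂y - ∂(z*(y - 2*z))/∂z = -2*x - y + 5*z
Assembling: d(omega) = (-x) dx ∧ dy + (2*x - 2*y) dx ∧ dz + (-2*x - y + 5*z) dy ∧ dz.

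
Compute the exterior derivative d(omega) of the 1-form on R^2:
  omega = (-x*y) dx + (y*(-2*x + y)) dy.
d(omega) = (x - 2*y) dx ∧ dy

For a 1-form omega = sum_i f_i dx_i, the exterior derivative is
  d(omega) = sum_{i < j} (∂f_j/∂x_i - ∂f_i/∂x_j) dx_i ∧ dx_j.
  coefficient of dx ∧ dy: ∂f_2/∂x - ∂f_1/∂y = ∂(y*(-2*x + y))/∂x - ∂(-x*y)/∂y = x - 2*y
Assembling: d(omega) = (x - 2*y) dx ∧ dy.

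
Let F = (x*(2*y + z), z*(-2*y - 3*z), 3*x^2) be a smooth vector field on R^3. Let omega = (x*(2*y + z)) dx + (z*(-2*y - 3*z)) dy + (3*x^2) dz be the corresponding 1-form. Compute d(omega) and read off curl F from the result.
d(omega) = (2*y + 6*z) dy ∧ dz + (-5*x) dz ∧ dx + (-2*x) dx ∧ dy; curl F = (2*y + 6*z, -5*x, -2*x)

d omega = sum_{i<j} (∂f_j/∂x_i - ∂f_i/∂x_j) dx_i ∧ dx_j. Under the identification (dy ∧ dz, dz ∧ dx, dx ∧ dy) ↔ (e_x, e_y, e_z), the coefficients are exactly the components of curl F. Compute:
  ∂R/∂y - ∂Q/∂z = (0) - (-2*y - 6*z) = 2*y + 6*z
  ∂P/∂z - ∂R/∂x = (x) - (6*x) = -5*x
  ∂Q/∂x - ∂P/∂y = (0) - (2*x) = -2*x.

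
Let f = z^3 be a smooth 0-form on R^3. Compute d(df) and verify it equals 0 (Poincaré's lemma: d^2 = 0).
d(df) = 0

Step 1: df = sum_i (∂f/∂x_i) dx_i = (0) dx + (0) dy + (3*z^2) dz.
Step 2: Apply d again. Using the 1-form formula, the coefficient of dx ∧ dy in d(df) is ∂^2 f/∂x ∂y - ∂^2 f/∂y ∂x = (0) - (0) = 0 (equality of mixed partials for smooth f).
Similarly for dx ∧ dz and dy ∧ dz — all coefficients vanish. So d(df) = 0.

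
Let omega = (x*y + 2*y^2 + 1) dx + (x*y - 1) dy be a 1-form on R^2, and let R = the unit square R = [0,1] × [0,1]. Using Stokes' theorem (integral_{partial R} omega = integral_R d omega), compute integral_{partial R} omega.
integral_(partial R) omega = -2

Stokes: integral_partial_R omega = integral_R d omega with d omega = (∂Q/∂x - ∂P/∂y) dx ∧ dy.
  ∂Q/∂x = y
  ∂P/∂y = x + 4*y
  integrand = ∂Q/∂x - ∂P/∂y = -x - 3*y.
Integrating over R: integral_0^1 integral_0^1 (-x - 3*y) dx dy = -2.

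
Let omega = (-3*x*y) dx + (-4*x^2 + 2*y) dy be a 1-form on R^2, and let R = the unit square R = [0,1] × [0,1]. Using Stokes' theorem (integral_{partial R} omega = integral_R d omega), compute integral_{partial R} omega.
integral_(partial R) omega = -5/2

Stokes: integral_partial_R omega = integral_R d omega with d omega = (∂Q/∂x - ∂P/∂y) dx ∧ dy.
  ∂Q/∂x = -8*x
  ∂P/∂y = -3*x
  integrand = ∂Q/∂x - ∂P/∂y = -5*x.
Integrating over R: integral_0^1 integral_0^1 (-5*x) dx dy = -5/2.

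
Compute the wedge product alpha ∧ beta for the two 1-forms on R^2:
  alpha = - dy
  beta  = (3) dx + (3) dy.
alpha ∧ beta = (3) dx ∧ dy

Distribute the wedge, using dx_i ∧ dx_j = -dx_j ∧ dx_i and dx_i ∧ dx_i = 0. For each pair (i, j) with i < j, the coefficient of dx_i ∧ dx_j in alpha ∧ beta is (alpha_i * beta_j - alpha_j * beta_i). Collecting: alpha ∧ beta = (3) dx ∧ dy.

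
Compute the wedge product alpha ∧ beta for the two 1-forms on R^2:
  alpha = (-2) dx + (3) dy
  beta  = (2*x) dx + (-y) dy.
alpha ∧ beta = (-6*x + 2*y) dx ∧ dy

Distribute the wedge, using dx_i ∧ dx_j = -dx_j ∧ dx_i and dx_i ∧ dx_i = 0. For each pair (i, j) with i < j, the coefficient of dx_i ∧ dx_j in alpha ∧ beta is (alpha_i * beta_j - alpha_j * beta_i). Collecting: alpha ∧ beta = (-6*x + 2*y) dx ∧ dy.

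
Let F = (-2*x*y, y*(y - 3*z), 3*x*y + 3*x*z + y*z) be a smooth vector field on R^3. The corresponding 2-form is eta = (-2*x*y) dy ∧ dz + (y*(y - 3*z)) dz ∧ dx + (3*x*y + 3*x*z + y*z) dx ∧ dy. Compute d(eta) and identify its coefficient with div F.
d(eta) = (3*x + y - 3*z) dx ∧ dy ∧ dz; div F = 3*x + y - 3*z

For a 2-form in R^3 of the form above, applying d gives a 3-form with coefficient ∂P/∂x + ∂Q/∂y + ∂R/∂z:
  ∂P/∂x = -2*y
  ∂Q/∂y = 2*y - 3*z
  ∂R/∂z = 3*x + y
Sum = 3*x + y - 3*z, which is exactly div F.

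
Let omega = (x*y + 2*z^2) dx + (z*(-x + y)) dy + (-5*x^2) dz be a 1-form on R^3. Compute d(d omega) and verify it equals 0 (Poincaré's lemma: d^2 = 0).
d(d omega) = 0

Step 1: d omega = sum_{i<j} (∂f_j/∂x_i - ∂f_i/∂x_j) dx_i ∧ dx_j:
  coeff of dx ∧ dy: -x - z
  coeff of dx ∧ dz: -10*x - 4*z
  coeff of dy ∧ dz: x - y
Step 2: Apply d again to each 2-form coefficient. The only possible 3-form in R^3 is dx ∧ dy ∧ dz, with coefficient
  ∂(coeff of dy∧dz)/∂x - ∂(coeff of dx∧dz)/∂y + ∂(coeff of dx∧dy)/∂z
  = ∂/∂x (x - y) - ∂/∂y (-10*x - 4*z) + ∂/∂z (-x - z).
Each of these terms simplifies to sums of mixed partials that cancel in pairs. The result is 0 (by equality of mixed partials for smooth functions — Schwarz / Clairaut).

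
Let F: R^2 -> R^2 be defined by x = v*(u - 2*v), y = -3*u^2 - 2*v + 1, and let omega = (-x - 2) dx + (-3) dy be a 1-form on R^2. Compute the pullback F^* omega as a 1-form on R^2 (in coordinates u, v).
F^* omega = (-u*v^2 + 18*u + 2*v^3 - 2*v) du + (-u^2*v + 6*u*v^2 - 2*u - 8*v^3 + 8*v + 6) dv

Using F^*(f dg) = (f ∘ F) d(g ∘ F), substitute each coordinate x_i by F_i(u, v) in f_i, and replace dx_i by d F_i = (∂F_i/∂u) du + (∂F_i/∂v) dv.
  For the x component: f_1(F) = -u*v + 2*v^2 - 2; d F_1 = (v) du + (u - 4*v) dv
  For the y component: f_2(F) = -3; d F_2 = (-6*u) du + (-2) dv
Combining and collecting du, dv coefficients:
  coeff of du: -u*v^2 + 18*u + 2*v^3 - 2*v
  coeff of dv: -u^2*v + 6*u*v^2 - 2*u - 8*v^3 + 8*v + 6
F^* omega = (-u*v^2 + 18*u + 2*v^3 - 2*v) du + (-u^2*v + 6*u*v^2 - 2*u - 8*v^3 + 8*v + 6) dv.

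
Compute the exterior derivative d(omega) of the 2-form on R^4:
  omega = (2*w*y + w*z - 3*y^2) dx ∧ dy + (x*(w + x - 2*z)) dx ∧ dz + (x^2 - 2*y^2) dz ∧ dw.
d(omega) = (w) dx ∧ dy ∧ dz + (2*y + z) dx ∧ dy ∧ dw + (3*x) dx ∧ dz ∧ dw + (-4*y) dy ∧ dz ∧ dw

For a 2-form omega = sum_{i<j} g_{ij} dx_i ∧ dx_j, the exterior derivative is
  d(omega) = sum_{i<j} d(g_{ij}) ∧ dx_i ∧ dx_j = sum_{i<j, k} (∂g_{ij}/∂x_k) dx_k ∧ dx_i ∧ dx_j.
Expand each term, using dx_k ∧ dx_i ∧ dx_j = sgn(permutation) dx_{(a)} ∧ dx_{(b)} ∧ dx_{(c)} with (a < b < c) sorted:
  d(2*w*y + w*z - 3*y^2) includes (∂/∂z)(2*w*y + w*z - 3*y^2) dz = (w) dz, which multiplied by dx ∧ dy gives (w) dx ∧ dy ∧ dz
  d(2*w*y + w*z - 3*y^2) includes (∂/∂w)(2*w*y + w*z - 3*y^2) dw = (2*y + z) dw, which multiplied by dx ∧ dy gives (2*y + z) dx ∧ dy ∧ dw
  d(x*(w + x - 2*z)) includes (∂/∂w)(x*(w + x - 2*z)) dw = (x) dw, which multiplied by dx ∧ dz gives (x) dx ∧ dz ∧ dw
  d(x^2 - 2*y^2) includes (∂/∂x)(x^2 - 2*y^2) dx = (2*x) dx, which multiplied by dz ∧ dw gives (2*x) dx ∧ dz ∧ dw
  d(x^2 - 2*y^2) includes (∂/∂y)(x^2 - 2*y^2) dy = (-4*y) dy, which multiplied by dz ∧ dw gives (-4*y) dy ∧ dz ∧ dw
Collecting like 3-forms: d(omega) = (w) dx ∧ dy ∧ dz + (2*y + z) dx ∧ dy ∧ dw + (3*x) dx ∧ dz ∧ dw + (-4*y) dy ∧ dz ∧ dw.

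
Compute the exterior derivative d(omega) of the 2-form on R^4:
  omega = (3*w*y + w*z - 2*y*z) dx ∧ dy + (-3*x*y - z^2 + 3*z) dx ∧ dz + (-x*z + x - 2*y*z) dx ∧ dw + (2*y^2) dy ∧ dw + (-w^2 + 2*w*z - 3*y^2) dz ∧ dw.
d(omega) = (w + 3*x - 2*y) dx ∧ dy ∧ dz + (3*y + 3*z) dx ∧ dy ∧ dw + (x + 2*y) dx ∧ dz ∧ dw + (-6*y) dy ∧ dz ∧ dw

For a 2-form omega = sum_{i<j} g_{ij} dx_i ∧ dx_j, the exterior derivative is
  d(omega) = sum_{i<j} d(g_{ij}) ∧ dx_i ∧ dx_j = sum_{i<j, k} (∂g_{ij}/∂x_k) dx_k ∧ dx_i ∧ dx_j.
Expand each term, using dx_k ∧ dx_i ∧ dx_j = sgn(permutation) dx_{(a)} ∧ dx_{(b)} ∧ dx_{(c)} with (a < b < c) sorted:
  d(3*w*y + w*z - 2*y*z) includes (∂/∂z)(3*w*y + w*z - 2*y*z) dz = (w - 2*y) dz, which multiplied by dx ∧ dy gives (w - 2*y) dx ∧ dy ∧ dz
  d(3*w*y + w*z - 2*y*z) includes (∂/∂w)(3*w*y + w*z - 2*y*z) dw = (3*y + z) dw, which multiplied by dx ∧ dy gives (3*y + z) dx ∧ dy ∧ dw
  d(-3*x*y - z^2 + 3*z) includes (∂/∂y)(-3*x*y - z^2 + 3*z) dy = (-3*x) dy, which multiplied by dx ∧ dz gives (3*x) dx ∧ dy ∧ dz
  d(-x*z + x - 2*y*z) includes (∂/∂y)(-x*z + x - 2*y*z) dy = (-2*z) dy, which multiplied by dx ∧ dw gives (2*z) dx ∧ dy ∧ dw
  d(-x*z + x - 2*y*z) includes (∂/∂z)(-x*z + x - 2*y*z) dz = (-x - 2*y) dz, which multiplied by dx ∧ dw gives (x + 2*y) dx ∧ dz ∧ dw
  d(-w^2 + 2*w*z - 3*y^2) includes (∂/∂y)(-w^2 + 2*w*z - 3*y^2) dy = (-6*y) dy, which multiplied by dz ∧ dw gives (-6*y) dy ∧ dz ∧ dw
Collecting like 3-forms: d(omega) = (w + 3*x - 2*y) dx ∧ dy ∧ dz + (3*y + 3*z) dx ∧ dy ∧ dw + (x + 2*y) dx ∧ dz ∧ dw + (-6*y) dy ∧ dz ∧ dw.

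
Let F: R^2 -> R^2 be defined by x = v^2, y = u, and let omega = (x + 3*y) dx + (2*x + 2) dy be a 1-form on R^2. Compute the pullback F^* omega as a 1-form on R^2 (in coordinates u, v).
F^* omega = (2*v^2 + 2) du + (2*v*(3*u + v^2)) dv

Using F^*(f dg) = (f ∘ F) d(g ∘ F), substitute each coordinate x_i by F_i(u, v) in f_i, and replace dx_i by d F_i = (∂F_i/∂u) du + (∂F_i/∂v) dv.
  For the x component: f_1(F) = 3*u + v^2; d F_1 = (0) du + (2*v) dv
  For the y component: f_2(F) = 2*v^2 + 2; d F_2 = (1) du + (0) dv
Combining and collecting du, dv coefficients:
  coeff of du: 2*v^2 + 2
  coeff of dv: 2*v*(3*u + v^2)
F^* omega = (2*v^2 + 2) du + (2*v*(3*u + v^2)) dv.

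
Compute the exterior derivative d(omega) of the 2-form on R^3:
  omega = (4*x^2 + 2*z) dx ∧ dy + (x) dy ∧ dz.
d(omega) = (3) dx ∧ dy ∧ dz

For a 2-form omega = sum_{i<j} g_{ij} dx_i ∧ dx_j, the exterior derivative is
  d(omega) = sum_{i<j} d(g_{ij}) ∧ dx_i ∧ dx_j = sum_{i<j, k} (∂g_{ij}/∂x_k) dx_k ∧ dx_i ∧ dx_j.
Expand each term, using dx_k ∧ dx_i ∧ dx_j = sgn(permutation) dx_{(a)} ∧ dx_{(b)} ∧ dx_{(c)} with (a < b < c) sorted:
  d(4*x^2 + 2*z) includes (∂/∂z)(4*x^2 + 2*z) dz = (2) dz, which multiplied by dx ∧ dy gives (2) dx ∧ dy ∧ dz
  d(x) includes (∂/∂x)(x) dx = (1) dx, which multiplied by dy ∧ dz gives (1) dx ∧ dy ∧ dz
Collecting like 3-forms: d(omega) = (3) dx ∧ dy ∧ dz.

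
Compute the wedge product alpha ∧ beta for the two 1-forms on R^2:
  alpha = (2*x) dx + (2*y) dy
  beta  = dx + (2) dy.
alpha ∧ beta = (4*x - 2*y) dx ∧ dy

Distribute the wedge, using dx_i ∧ dx_j = -dx_j ∧ dx_i and dx_i ∧ dx_i = 0. For each pair (i, j) with i < j, the coefficient of dx_i ∧ dx_j in alpha ∧ beta is (alpha_i * beta_j - alpha_j * beta_i). Collecting: alpha ∧ beta = (4*x - 2*y) dx ∧ dy.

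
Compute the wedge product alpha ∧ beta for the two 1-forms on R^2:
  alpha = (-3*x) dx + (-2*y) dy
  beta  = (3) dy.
alpha ∧ beta = (-9*x) dx ∧ dy

Distribute the wedge, using dx_i ∧ dx_j = -dx_j ∧ dx_i and dx_i ∧ dx_i = 0. For each pair (i, j) with i < j, the coefficient of dx_i ∧ dx_j in alpha ∧ beta is (alpha_i * beta_j - alpha_j * beta_i). Collecting: alpha ∧ beta = (-9*x) dx ∧ dy.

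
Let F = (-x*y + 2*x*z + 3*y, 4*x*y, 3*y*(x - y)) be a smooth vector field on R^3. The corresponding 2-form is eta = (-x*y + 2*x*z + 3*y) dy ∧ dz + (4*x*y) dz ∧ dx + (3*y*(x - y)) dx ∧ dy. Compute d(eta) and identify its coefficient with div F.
d(eta) = (4*x - y + 2*z) dx ∧ dy ∧ dz; div F = 4*x - y + 2*z

For a 2-form in R^3 of the form above, applying d gives a 3-form with coefficient ∂P/∂x + ∂Q/∂y + ∂R/∂z:
  ∂P/∂x = -y + 2*z
  ∂Q/∂y = 4*x
  ∂R/∂z = 0
Sum = 4*x - y + 2*z, which is exactly div F.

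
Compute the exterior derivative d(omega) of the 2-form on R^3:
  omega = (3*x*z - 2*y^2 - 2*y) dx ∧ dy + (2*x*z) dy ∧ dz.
d(omega) = (3*x + 2*z) dx ∧ dy ∧ dz

For a 2-form omega = sum_{i<j} g_{ij} dx_i ∧ dx_j, the exterior derivative is
  d(omega) = sum_{i<j} d(g_{ij}) ∧ dx_i ∧ dx_j = sum_{i<j, k} (∂g_{ij}/∂x_k) dx_k ∧ dx_i ∧ dx_j.
Expand each term, using dx_k ∧ dx_i ∧ dx_j = sgn(permutation) dx_{(a)} ∧ dx_{(b)} ∧ dx_{(c)} with (a < b < c) sorted:
  d(3*x*z - 2*y^2 - 2*y) includes (∂/∂z)(3*x*z - 2*y^2 - 2*y) dz = (3*x) dz, which multiplied by dx ∧ dy gives (3*x) dx ∧ dy ∧ dz
  d(2*x*z) includes (∂/∂x)(2*x*z) dx = (2*z) dx, which multiplied by dy ∧ dz gives (2*z) dx ∧ dy ∧ dz
Collecting like 3-forms: d(omega) = (3*x + 2*z) dx ∧ dy ∧ dz.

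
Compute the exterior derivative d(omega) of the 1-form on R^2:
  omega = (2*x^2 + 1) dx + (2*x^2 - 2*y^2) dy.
d(omega) = (4*x) dx ∧ dy

For a 1-form omega = sum_i f_i dx_i, the exterior derivative is
  d(omega) = sum_{i < j} (∂f_j/∂x_i - ∂f_i/∂x_j) dx_i ∧ dx_j.
  coefficient of dx ∧ dy: ∂f_2/∂x - ∂f_1/∂y = ∂(2*x^2 - 2*y^2)/∂x - ∂(2*x^2 + 1)/∂y = 4*x
Assembling: d(omega) = (4*x) dx ∧ dy.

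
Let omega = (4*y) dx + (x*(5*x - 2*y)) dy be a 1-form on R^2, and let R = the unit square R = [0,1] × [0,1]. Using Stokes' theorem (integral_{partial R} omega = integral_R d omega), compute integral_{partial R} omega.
integral_(partial R) omega = 0

Stokes: integral_partial_R omega = integral_R d omega with d omega = (∂Q/∂x - ∂P/∂y) dx ∧ dy.
  ∂Q/∂x = 10*x - 2*y
  ∂P/∂y = 4
  integrand = ∂Q/∂x - ∂P/∂y = 10*x - 2*y - 4.
Integrating over R: integral_0^1 integral_0^1 (10*x - 2*y - 4) dx dy = 0.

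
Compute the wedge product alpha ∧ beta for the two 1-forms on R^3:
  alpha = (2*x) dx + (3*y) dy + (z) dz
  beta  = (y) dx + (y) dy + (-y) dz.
alpha ∧ beta = (y*(2*x - 3*y)) dx ∧ dy + (-y*(2*x + z)) dx ∧ dz + (-y*(3*y + z)) dy ∧ dz

Distribute the wedge, using dx_i ∧ dx_j = -dx_j ∧ dx_i and dx_i ∧ dx_i = 0. For each pair (i, j) with i < j, the coefficient of dx_i ∧ dx_j in alpha ∧ beta is (alpha_i * beta_j - alpha_j * beta_i). Collecting: alpha ∧ beta = (y*(2*x - 3*y)) dx ∧ dy + (-y*(2*x + z)) dx ∧ dz + (-y*(3*y + z)) dy ∧ dz.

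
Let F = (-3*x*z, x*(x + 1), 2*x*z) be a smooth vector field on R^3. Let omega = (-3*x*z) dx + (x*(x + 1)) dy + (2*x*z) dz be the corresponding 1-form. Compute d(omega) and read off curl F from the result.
d(omega) = (0) dy ∧ dz + (-3*x - 2*z) dz ∧ dx + (2*x + 1) dx ∧ dy; curl F = (0, -3*x - 2*z, 2*x + 1)

d omega = sum_{i<j} (∂f_j/∂x_i - ∂f_i/∂x_j) dx_i ∧ dx_j. Under the identification (dy ∧ dz, dz ∧ dx, dx ∧ dy) ↔ (e_x, e_y, e_z), the coefficients are exactly the components of curl F. Compute:
  ∂R/∂y - ∂Q/∂z = (0) - (0) = 0
  ∂P/∂z - ∂R/∂x = (-3*x) - (2*z) = -3*x - 2*z
  ∂Q/∂x - ∂P/∂y = (2*x + 1) - (0) = 2*x + 1.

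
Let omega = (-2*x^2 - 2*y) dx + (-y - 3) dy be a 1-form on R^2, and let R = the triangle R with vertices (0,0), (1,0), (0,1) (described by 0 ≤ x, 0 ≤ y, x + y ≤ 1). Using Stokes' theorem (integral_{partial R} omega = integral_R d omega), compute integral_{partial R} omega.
integral_(partial R) omega = 1

Stokes: integral_partial_R omega = integral_R d omega with d omega = (∂Q/∂x - ∂P/∂y) dx ∧ dy.
  ∂Q/∂x = 0
  ∂P/∂y = -2
  integrand = ∂Q/∂x - ∂P/∂y = 2.
Integrating over R: integral_0^1 integral_0^{1-x} (2) dy dx = 1.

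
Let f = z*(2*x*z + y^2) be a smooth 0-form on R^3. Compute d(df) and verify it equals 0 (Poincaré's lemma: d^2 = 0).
d(df) = 0

Step 1: df = sum_i (∂f/∂x_i) dx_i = (2*z^2) dx + (2*y*z) dy + (4*x*z + y^2) dz.
Step 2: Apply d again. Using the 1-form formula, the coefficient of dx ∧ dy in d(df) is ∂^2 f/∂x ∂y - ∂^2 f/∂y ∂x = (0) - (0) = 0 (equality of mixed partials for smooth f).
Similarly for dx ∧ dz and dy ∧ dz — all coefficients vanish. So d(df) = 0.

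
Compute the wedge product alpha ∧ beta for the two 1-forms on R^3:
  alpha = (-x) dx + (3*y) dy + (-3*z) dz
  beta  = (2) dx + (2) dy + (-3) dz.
alpha ∧ beta = (-2*x - 6*y) dx ∧ dy + (3*x + 6*z) dx ∧ dz + (-9*y + 6*z) dy ∧ dz

Distribute the wedge, using dx_i ∧ dx_j = -dx_j ∧ dx_i and dx_i ∧ dx_i = 0. For each pair (i, j) with i < j, the coefficient of dx_i ∧ dx_j in alpha ∧ beta is (alpha_i * beta_j - alpha_j * beta_i). Collecting: alpha ∧ beta = (-2*x - 6*y) dx ∧ dy + (3*x + 6*z) dx ∧ dz + (-9*y + 6*z) dy ∧ dz.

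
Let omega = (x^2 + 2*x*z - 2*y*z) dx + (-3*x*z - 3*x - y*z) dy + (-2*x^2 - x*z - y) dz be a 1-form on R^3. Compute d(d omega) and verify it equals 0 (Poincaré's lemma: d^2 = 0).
d(d omega) = 0

Step 1: d omega = sum_{i<j} (∂f_j/∂x_i - ∂f_i/∂x_j) dx_i ∧ dx_j:
  coeff of dx ∧ dy: -z - 3
  coeff of dx ∧ dz: -6*x + 2*y - z
  coeff of dy ∧ dz: 3*x + y - 1
Step 2: Apply d again to each 2-form coefficient. The only possible 3-form in R^3 is dx ∧ dy ∧ dz, with coefficient
  ∂(coeff of dy∧dz)/∂x - ∂(coeff of dx∧dz)/∂y + ∂(coeff of dx∧dy)/∂z
  = ∂/∂x (3*x + y - 1) - ∂/∂y (-6*x + 2*y - z) + ∂/∂z (-z - 3).
Each of these terms simplifies to sums of mixed partials that cancel in pairs. The result is 0 (by equality of mixed partials for smooth functions — Schwarz / Clairaut).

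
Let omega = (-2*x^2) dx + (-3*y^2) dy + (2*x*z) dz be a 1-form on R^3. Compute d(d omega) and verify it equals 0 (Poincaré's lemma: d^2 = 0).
d(d omega) = 0

Step 1: d omega = sum_{i<j} (∂f_j/∂x_i - ∂f_i/∂x_j) dx_i ∧ dx_j:
  coeff of dx ∧ dy: 0
  coeff of dx ∧ dz: 2*z
  coeff of dy ∧ dz: 0
Step 2: Apply d again to each 2-form coefficient. The only possible 3-form in R^3 is dx ∧ dy ∧ dz, with coefficient
  ∂(coeff of dy∧dz)/∂x - ∂(coeff of dx∧dz)/∂y + ∂(coeff of dx∧dy)/∂z
  = ∂/∂x (0) - ∂/∂y (2*z) + ∂/∂z (0).
Each of these terms simplifies to sums of mixed partials that cancel in pairs. The result is 0 (by equality of mixed partials for smooth functions — Schwarz / Clairaut).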